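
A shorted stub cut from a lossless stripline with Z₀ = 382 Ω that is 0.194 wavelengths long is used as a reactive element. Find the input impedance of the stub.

Z_in ≈ +j1040 Ω

βl = 2π × 0.194 = 69.8°
tan(βl) = 2.72
For a shorted stub, Z_in = jZ_0·tan(βl)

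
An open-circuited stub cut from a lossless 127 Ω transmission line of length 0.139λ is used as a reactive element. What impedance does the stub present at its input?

βl = 2π × 0.139 = 50°
tan(βl) = 1.19
For an open-circuited stub, Z_in = −jZ_0·cot(βl) = −jZ_0/tan(βl)

Z_in ≈ −j106 Ω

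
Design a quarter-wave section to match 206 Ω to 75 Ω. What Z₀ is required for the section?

Z_qwt ≈ 124 Ω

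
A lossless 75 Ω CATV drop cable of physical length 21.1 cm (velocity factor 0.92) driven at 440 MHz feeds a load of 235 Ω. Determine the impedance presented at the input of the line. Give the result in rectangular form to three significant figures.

λ = v/f = 0.92·c / 440 MHz = 0.627 m
βl = 2π·l/λ = 2π × 0.336 = 121°
tan(βl) = tan(121°) = -1.66
Z_in = Z_0·(Z_L + jZ_0·tanβl)/(Z_0 + jZ_L·tanβl)
     = 75·(235 − j124)/(75 − j390)

Z_in ≈ 31.5 + j39.2 Ω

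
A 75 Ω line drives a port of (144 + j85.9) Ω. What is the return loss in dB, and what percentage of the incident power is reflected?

RL ≈ 6.59 dB; 21.9% of incident power reflected

Γ = (69 + j85.9)/(219 + j85.9), |Γ| = 0.468
RL = −20·log₁₀(0.468) = 6.59 dB
P_refl/P_inc = |Γ|² = 0.219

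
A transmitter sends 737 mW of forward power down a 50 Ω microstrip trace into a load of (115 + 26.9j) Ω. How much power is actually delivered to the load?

P_delivered ≈ 607 mW

|Γ| = |(65 + j26.9)/(165 + j26.9)| = 0.421
|Γ|² = 0.177
P_refl = |Γ|²·P_inc = 130 mW, P_del = (1 − |Γ|²)·P_inc = 607 mW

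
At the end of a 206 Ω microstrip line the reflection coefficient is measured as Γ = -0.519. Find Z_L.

Z_L ≈ 65.2 Ω

Z_L = Z_0·(1 + Γ)/(1 − Γ) = 206·(0.481)/(1.52)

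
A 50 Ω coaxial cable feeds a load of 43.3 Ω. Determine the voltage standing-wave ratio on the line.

VSWR ≈ 1.15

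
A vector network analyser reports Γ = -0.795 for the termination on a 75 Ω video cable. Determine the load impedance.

Z_L = Z_0·(1 + Γ)/(1 − Γ) = 75·(0.205)/(1.79)

Z_L ≈ 8.57 Ω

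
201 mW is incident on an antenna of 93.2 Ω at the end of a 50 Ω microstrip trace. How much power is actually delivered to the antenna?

P_delivered ≈ 183 mW

Γ = (93.2 − 50)/(93.2 + 50) = 0.302
|Γ|² = 0.091
P_refl = |Γ|²·P_inc = 18.3 mW, P_del = (1 − |Γ|²)·P_inc = 183 mW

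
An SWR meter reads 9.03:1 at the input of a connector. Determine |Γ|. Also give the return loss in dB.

|Γ| ≈ 0.801; return loss ≈ 1.93 dB

|Γ| = (S − 1)/(S + 1) = (9.03 − 1)/(9.03 + 1) = 8.03/10
RL = −20·log₁₀|Γ| = −20·log₁₀(0.801)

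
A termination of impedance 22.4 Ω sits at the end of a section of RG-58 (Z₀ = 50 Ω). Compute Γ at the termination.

Γ = -0.381

Γ = (Z_L − Z_0)/(Z_L + Z_0) = (22.4 − 50)/(22.4 + 50) = -27.6/72.4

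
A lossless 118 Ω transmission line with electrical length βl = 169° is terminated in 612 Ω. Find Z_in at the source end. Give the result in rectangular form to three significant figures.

Z_in ≈ 315 + j295 Ω

tan(βl) = tan(169°) = -0.194
Z_in = Z_0·(Z_L + jZ_0·tanβl)/(Z_0 + jZ_L·tanβl)
     = 118·(612 − j22.9)/(118 − j119)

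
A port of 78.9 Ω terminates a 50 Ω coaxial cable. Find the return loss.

RL ≈ 13 dB

Γ = (78.9 − 50)/(78.9 + 50) = 0.224
RL = −20·log₁₀|Γ| = −20·log₁₀(0.224)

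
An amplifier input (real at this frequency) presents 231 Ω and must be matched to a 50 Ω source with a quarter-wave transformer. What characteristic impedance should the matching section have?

Z_qwt ≈ 107 Ω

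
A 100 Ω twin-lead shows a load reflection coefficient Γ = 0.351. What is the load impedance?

Z_L = Z_0·(1 + Γ)/(1 − Γ) = 100·(1.35)/(0.649)

Z_L ≈ 208 Ω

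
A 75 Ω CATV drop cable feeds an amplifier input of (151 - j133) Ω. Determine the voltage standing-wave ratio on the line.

VSWR ≈ 3.81

Γ = (Z_L − Z_0)/(Z_L + Z_0) = (76 − j133)/(226 − j133)
|Γ| = 153/262 = 0.584
VSWR = (1 + |Γ|)/(1 − |Γ|) = 1.58/0.416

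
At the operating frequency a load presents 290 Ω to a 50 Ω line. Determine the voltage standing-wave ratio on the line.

Γ = (290 − 50)/(290 + 50) = 0.706
VSWR = (1 + 0.706)/(1 − 0.706)

VSWR ≈ 5.8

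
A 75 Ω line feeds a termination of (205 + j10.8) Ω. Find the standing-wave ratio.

VSWR ≈ 2.74

Γ = (Z_L − Z_0)/(Z_L + Z_0) = (130 + j10.8)/(280 + j10.8)
|Γ| = 130/280 = 0.466
VSWR = (1 + |Γ|)/(1 − |Γ|) = 1.47/0.534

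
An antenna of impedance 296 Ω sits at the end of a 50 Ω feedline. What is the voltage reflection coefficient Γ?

Γ = (Z_L − Z_0)/(Z_L + Z_0) = (296 − 50)/(296 + 50) = 246/346

Γ = 0.711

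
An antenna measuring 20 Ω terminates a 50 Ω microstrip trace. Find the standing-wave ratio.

Γ = (20 − 50)/(20 + 50) = -0.429
VSWR = (1 + 0.429)/(1 − 0.429)

VSWR ≈ 2.5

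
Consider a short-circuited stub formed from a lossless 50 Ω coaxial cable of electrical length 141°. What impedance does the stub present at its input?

Z_in ≈ −j40.5 Ω

tan(βl) = -0.81
For a short-circuited stub, Z_in = jZ_0·tan(βl)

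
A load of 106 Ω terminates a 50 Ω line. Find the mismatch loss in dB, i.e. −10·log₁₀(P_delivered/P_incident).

Γ = (106 − 50)/(106 + 50) = 0.359
|Γ|² = 0.129, so P_del/P_inc = 1 − |Γ|² = 0.871
ML = −10·log₁₀(1 − |Γ|²)

mismatch loss ≈ 0.599 dB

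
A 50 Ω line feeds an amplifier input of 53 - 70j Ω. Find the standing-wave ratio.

VSWR ≈ 3.57

Γ = (Z_L − Z_0)/(Z_L + Z_0) = (3 − j70)/(103 − j70)
|Γ| = 70.1/125 = 0.563
VSWR = (1 + |Γ|)/(1 − |Γ|) = 1.56/0.437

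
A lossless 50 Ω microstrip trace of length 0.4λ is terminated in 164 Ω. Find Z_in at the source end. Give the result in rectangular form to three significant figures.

βl = 2π × 0.4 = 144°
tan(βl) = tan(144°) = -0.727
Z_in = Z_0·(Z_L + jZ_0·tanβl)/(Z_0 + jZ_L·tanβl)
     = 50·(164 − j36.3)/(50 − j119)

Z_in ≈ 37.5 + j53.1 Ω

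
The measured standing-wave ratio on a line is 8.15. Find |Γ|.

|Γ| ≈ 0.781

|Γ| = (S − 1)/(S + 1) = (8.15 − 1)/(8.15 + 1) = 7.15/9.15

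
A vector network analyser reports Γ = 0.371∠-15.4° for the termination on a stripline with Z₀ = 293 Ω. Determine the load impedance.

Z_L = Z_0·(1 + Γ)/(1 − Γ) = 293·(1.36 − j0.0985)/(0.642 + j0.0985)

Z_L ≈ 598 − j137 Ω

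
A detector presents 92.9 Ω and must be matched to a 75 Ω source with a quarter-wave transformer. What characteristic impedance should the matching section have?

Z_qwt ≈ 83.5 Ω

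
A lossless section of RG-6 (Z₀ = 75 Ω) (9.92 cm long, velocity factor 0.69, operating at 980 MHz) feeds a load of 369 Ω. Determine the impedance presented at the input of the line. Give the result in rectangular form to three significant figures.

λ = v/f = 0.69·c / 980 MHz = 0.211 m
βl = 2π·l/λ = 2π × 0.47 = 169°
tan(βl) = tan(169°) = -0.193
Z_in = Z_0·(Z_L + jZ_0·tanβl)/(Z_0 + jZ_L·tanβl)
     = 75·(369 − j14.5)/(75 − j71.2)

Z_in ≈ 201 + j177 Ω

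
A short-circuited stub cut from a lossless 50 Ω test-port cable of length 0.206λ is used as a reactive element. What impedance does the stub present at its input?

βl = 2π × 0.206 = 74.2°
tan(βl) = 3.52
For a short-circuited stub, Z_in = jZ_0·tan(βl)

Z_in ≈ +j176 Ω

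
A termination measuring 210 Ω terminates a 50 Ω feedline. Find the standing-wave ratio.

For a purely resistive load, VSWR = R_L/Z_0 or Z_0/R_L (whichever > 1) = 210/50

VSWR ≈ 4.2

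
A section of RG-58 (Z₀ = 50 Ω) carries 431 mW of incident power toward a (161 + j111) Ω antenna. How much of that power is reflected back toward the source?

|Γ| = |(111 + j111)/(211 + j111)| = 0.658
|Γ|² = 0.434
P_refl = |Γ|²·P_inc = 187 mW, P_del = (1 − |Γ|²)·P_inc = 244 mW

P_reflected ≈ 187 mW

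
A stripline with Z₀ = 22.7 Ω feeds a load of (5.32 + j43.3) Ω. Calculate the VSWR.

Γ = (Z_L − Z_0)/(Z_L + Z_0) = (-17.38 + j43.3)/(28.02 + j43.3)
|Γ| = 46.7/51.6 = 0.905
VSWR = (1 + |Γ|)/(1 − |Γ|) = 1.9/0.0953

VSWR ≈ 20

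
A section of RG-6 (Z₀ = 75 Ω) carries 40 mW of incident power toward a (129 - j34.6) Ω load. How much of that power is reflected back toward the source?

P_reflected ≈ 3.84 mW

|Γ| = |(54 − j34.6)/(204 − j34.6)| = 0.31
|Γ|² = 0.0961
P_refl = |Γ|²·P_inc = 3.84 mW, P_del = (1 − |Γ|²)·P_inc = 36.2 mW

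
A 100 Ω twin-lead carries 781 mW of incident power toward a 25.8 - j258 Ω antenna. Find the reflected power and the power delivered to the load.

|Γ| = |(-74.2 − j258)/(125.8 − j258)| = 0.935
|Γ|² = 0.875
P_refl = |Γ|²·P_inc = 683 mW, P_del = (1 − |Γ|²)·P_inc = 97.8 mW

P_reflected ≈ 683 mW; P_delivered ≈ 97.8 mW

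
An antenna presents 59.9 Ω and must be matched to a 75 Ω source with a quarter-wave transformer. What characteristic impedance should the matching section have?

Z_qwt ≈ 67 Ω

Z_qwt = √(Z_0·R_L) = √(75 × 59.9) = √4492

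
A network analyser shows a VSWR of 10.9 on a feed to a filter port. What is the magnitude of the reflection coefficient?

|Γ| ≈ 0.832

|Γ| = (S − 1)/(S + 1) = (10.9 − 1)/(10.9 + 1) = 9.9/11.9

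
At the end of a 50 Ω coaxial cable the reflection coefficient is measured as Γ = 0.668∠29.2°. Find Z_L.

Z_L ≈ 98.9 + j116 Ω

Z_L = Z_0·(1 + Γ)/(1 − Γ) = 50·(1.58 + j0.326)/(0.417 − j0.326)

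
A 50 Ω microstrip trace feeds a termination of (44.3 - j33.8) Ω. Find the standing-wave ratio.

VSWR ≈ 2.04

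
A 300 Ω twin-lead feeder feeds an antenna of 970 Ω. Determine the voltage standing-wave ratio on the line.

Γ = (970 − 300)/(970 + 300) = 0.528
VSWR = (1 + 0.528)/(1 − 0.528)

VSWR ≈ 3.23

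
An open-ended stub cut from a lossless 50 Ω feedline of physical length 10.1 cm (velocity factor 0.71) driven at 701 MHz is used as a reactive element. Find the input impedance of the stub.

λ = v/f = 0.71·c / 701 MHz = 0.304 m
βl = 2π·l/λ = 2π × 0.332 = 120°
tan(βl) = -1.76
For an open-ended stub, Z_in = −jZ_0·cot(βl) = −jZ_0/tan(βl)

Z_in ≈ +j28.5 Ω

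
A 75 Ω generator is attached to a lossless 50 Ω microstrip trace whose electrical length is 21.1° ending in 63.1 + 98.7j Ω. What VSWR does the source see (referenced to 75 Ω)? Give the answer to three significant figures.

tan(βl) = 0.386
Z_in = Z_0·(Z_L + jZ_0·tanβl)/(Z_0 + jZ_L·tanβl) = 247 − j8.88 Ω
Γ_s = (Z_in − Z_s)/(Z_in + Z_s) = (172 − j8.88)/(322 − j8.88), |Γ_s| = 0.534
VSWR = (1 + |Γ_s|)/(1 − |Γ_s|)

VSWR ≈ 3.29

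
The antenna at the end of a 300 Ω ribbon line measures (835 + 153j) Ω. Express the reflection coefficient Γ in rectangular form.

Γ ≈ 0.481 + j0.07

Γ = (Z_L − Z_0)/(Z_L + Z_0) = (535 + j153)/(1135 + j153)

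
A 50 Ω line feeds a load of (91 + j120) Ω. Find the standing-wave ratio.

Γ = (Z_L − Z_0)/(Z_L + Z_0) = (41 + j120)/(141 + j120)
|Γ| = 127/185 = 0.685
VSWR = (1 + |Γ|)/(1 − |Γ|) = 1.68/0.315

VSWR ≈ 5.35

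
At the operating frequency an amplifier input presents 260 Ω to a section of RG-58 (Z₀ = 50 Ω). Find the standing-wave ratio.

VSWR ≈ 5.2

Γ = (260 − 50)/(260 + 50) = 0.677
VSWR = (1 + 0.677)/(1 − 0.677)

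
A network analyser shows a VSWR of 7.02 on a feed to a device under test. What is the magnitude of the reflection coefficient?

|Γ| = (S − 1)/(S + 1) = (7.02 − 1)/(7.02 + 1) = 6.02/8.02

|Γ| ≈ 0.751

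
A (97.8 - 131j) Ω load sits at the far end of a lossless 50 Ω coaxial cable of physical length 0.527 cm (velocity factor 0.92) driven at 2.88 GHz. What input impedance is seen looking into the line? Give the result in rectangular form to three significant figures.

Z_in ≈ 25.9 − j67.5 Ω

λ = v/f = 0.92·c / 2.88 GHz = 0.0958 m
βl = 2π·l/λ = 2π × 0.055 = 19.8°
tan(βl) = tan(19.8°) = 0.36
Z_in = Z_0·(Z_L + jZ_0·tanβl)/(Z_0 + jZ_L·tanβl)
     = 50·(97.8 − j113)/(97.2 + j35.2)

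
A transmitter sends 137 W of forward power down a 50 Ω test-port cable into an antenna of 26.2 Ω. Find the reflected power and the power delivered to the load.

Γ = (26.2 − 50)/(26.2 + 50) = -0.312
|Γ|² = 0.0976
P_refl = |Γ|²·P_inc = 13.4 W, P_del = (1 − |Γ|²)·P_inc = 124 W

P_reflected ≈ 13.4 W; P_delivered ≈ 124 W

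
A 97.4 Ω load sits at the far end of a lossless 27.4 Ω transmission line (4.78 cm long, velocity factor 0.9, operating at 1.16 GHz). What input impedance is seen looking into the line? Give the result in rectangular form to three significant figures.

Z_in ≈ 8.29 − j7.22 Ω

λ = v/f = 0.9·c / 1.16 GHz = 0.233 m
βl = 2π·l/λ = 2π × 0.205 = 73.9°
tan(βl) = tan(73.9°) = 3.47
Z_in = Z_0·(Z_L + jZ_0·tanβl)/(Z_0 + jZ_L·tanβl)
     = 27.4·(97.4 + j95.1)/(27.4 + j338)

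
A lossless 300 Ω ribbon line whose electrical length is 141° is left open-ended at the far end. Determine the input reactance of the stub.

X_in ≈ 370 Ω (inductive)

tan(βl) = -0.81
For an open-ended stub, Z_in = −jZ_0·cot(βl) = −jZ_0/tan(βl)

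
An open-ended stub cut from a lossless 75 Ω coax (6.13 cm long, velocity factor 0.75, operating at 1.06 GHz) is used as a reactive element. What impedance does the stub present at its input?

Z_in ≈ +j18.7 Ω

λ = v/f = 0.75·c / 1.06 GHz = 0.212 m
βl = 2π·l/λ = 2π × 0.289 = 104°
tan(βl) = -4.02
For an open-ended stub, Z_in = −jZ_0·cot(βl) = −jZ_0/tan(βl)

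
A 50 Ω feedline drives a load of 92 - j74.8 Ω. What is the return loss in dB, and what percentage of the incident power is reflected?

Γ = (42 − j74.8)/(142 − j74.8), |Γ| = 0.534
RL = −20·log₁₀(0.534) = 5.44 dB
P_refl/P_inc = |Γ|² = 0.286

RL ≈ 5.44 dB; 28.6% of incident power reflected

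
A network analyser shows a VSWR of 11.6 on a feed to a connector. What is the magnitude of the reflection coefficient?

|Γ| ≈ 0.841

|Γ| = (S − 1)/(S + 1) = (11.6 − 1)/(11.6 + 1) = 10.6/12.6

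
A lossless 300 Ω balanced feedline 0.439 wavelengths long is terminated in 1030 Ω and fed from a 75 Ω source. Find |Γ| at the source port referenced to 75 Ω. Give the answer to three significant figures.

βl = 2π × 0.439 = 158°
tan(βl) = -0.403
Z_in = Z_0·(Z_L + jZ_0·tanβl)/(Z_0 + jZ_L·tanβl) = 411 + j447 Ω
Γ_s = (Z_in − Z_s)/(Z_in + Z_s) = (336 + j447)/(486 + j447), |Γ_s| = 0.847

|Γ| ≈ 0.847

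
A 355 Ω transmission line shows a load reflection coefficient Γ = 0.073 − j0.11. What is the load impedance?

Z_L ≈ 400 − j89.6 Ω

Z_L = Z_0·(1 + Γ)/(1 − Γ) = 355·(1.07 − j0.11)/(0.927 + j0.11)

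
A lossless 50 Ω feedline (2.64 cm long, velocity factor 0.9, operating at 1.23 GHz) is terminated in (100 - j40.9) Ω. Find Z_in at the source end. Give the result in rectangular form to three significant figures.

Z_in ≈ 28.2 − j26.5 Ω

λ = v/f = 0.9·c / 1.23 GHz = 0.22 m
βl = 2π·l/λ = 2π × 0.12 = 43.3°
tan(βl) = tan(43.3°) = 0.942
Z_in = Z_0·(Z_L + jZ_0·tanβl)/(Z_0 + jZ_L·tanβl)
     = 50·(100 + j6.21)/(88.5 + j94.2)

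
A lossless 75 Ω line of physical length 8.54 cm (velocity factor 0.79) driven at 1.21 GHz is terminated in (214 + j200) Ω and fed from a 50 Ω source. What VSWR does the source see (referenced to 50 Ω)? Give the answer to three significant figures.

λ = v/f = 0.79·c / 1.21 GHz = 0.196 m
βl = 2π·l/λ = 2π × 0.436 = 157°
tan(βl) = -0.425
Z_in = Z_0·(Z_L + jZ_0·tanβl)/(Z_0 + jZ_L·tanβl) = 41.9 + j103 Ω
Γ_s = (Z_in − Z_s)/(Z_in + Z_s) = (-8.07 + j103)/(91.9 + j103), |Γ_s| = 0.747
VSWR = (1 + |Γ_s|)/(1 − |Γ_s|)

VSWR ≈ 6.91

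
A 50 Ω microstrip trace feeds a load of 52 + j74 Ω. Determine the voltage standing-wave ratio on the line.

Γ = (Z_L − Z_0)/(Z_L + Z_0) = (2 + j74)/(102 + j74)
|Γ| = 74/126 = 0.587
VSWR = (1 + |Γ|)/(1 − |Γ|) = 1.59/0.413

VSWR ≈ 3.85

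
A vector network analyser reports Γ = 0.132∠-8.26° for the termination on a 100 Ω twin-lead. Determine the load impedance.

Z_L ≈ 130 − j5.02 Ω

Z_L = Z_0·(1 + Γ)/(1 − Γ) = 100·(1.13 − j0.019)/(0.869 + j0.019)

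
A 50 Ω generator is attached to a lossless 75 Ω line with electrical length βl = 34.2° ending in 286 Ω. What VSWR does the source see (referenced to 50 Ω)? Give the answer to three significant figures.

VSWR ≈ 4.75

tan(βl) = 0.68
Z_in = Z_0·(Z_L + jZ_0·tanβl)/(Z_0 + jZ_L·tanβl) = 54.2 − j89.5 Ω
Γ_s = (Z_in − Z_s)/(Z_in + Z_s) = (4.18 − j89.5)/(104 − j89.5), |Γ_s| = 0.652
VSWR = (1 + |Γ_s|)/(1 − |Γ_s|)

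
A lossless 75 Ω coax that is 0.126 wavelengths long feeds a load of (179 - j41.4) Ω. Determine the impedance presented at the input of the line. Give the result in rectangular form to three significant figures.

βl = 2π × 0.126 = 45.4°
tan(βl) = tan(45.4°) = 1.01
Z_in = Z_0·(Z_L + jZ_0·tanβl)/(Z_0 + jZ_L·tanβl)
     = 75·(179 + j34.5)/(117 + j181)

Z_in ≈ 43.8 − j45.8 Ω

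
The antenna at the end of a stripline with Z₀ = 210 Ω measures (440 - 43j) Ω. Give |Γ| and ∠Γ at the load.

Γ ≈ 0.359 ∠ -6.8°

Γ = (Z_L − Z_0)/(Z_L + Z_0) = (230 − j43)/(650 − j43)
|Γ| = 234/651 = 0.359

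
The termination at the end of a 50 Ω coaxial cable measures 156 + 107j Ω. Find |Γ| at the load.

|Γ| ≈ 0.649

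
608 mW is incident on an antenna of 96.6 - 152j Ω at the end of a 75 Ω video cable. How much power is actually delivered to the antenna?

|Γ| = |(21.6 − j152)/(171.6 − j152)| = 0.67
|Γ|² = 0.449
P_refl = |Γ|²·P_inc = 273 mW, P_del = (1 − |Γ|²)·P_inc = 335 mW

P_delivered ≈ 335 mW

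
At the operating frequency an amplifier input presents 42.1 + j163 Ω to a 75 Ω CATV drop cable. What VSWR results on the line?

VSWR ≈ 10.7

Γ = (Z_L − Z_0)/(Z_L + Z_0) = (-32.9 + j163)/(117.1 + j163)
|Γ| = 166/201 = 0.829
VSWR = (1 + |Γ|)/(1 − |Γ|) = 1.83/0.171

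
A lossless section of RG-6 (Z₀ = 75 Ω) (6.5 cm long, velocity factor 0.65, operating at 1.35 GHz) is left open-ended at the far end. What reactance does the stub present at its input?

λ = v/f = 0.65·c / 1.35 GHz = 0.144 m
βl = 2π·l/λ = 2π × 0.45 = 162°
tan(βl) = -0.325
For an open-ended stub, Z_in = −jZ_0·cot(βl) = −jZ_0/tan(βl)

X_in ≈ 231 Ω (inductive)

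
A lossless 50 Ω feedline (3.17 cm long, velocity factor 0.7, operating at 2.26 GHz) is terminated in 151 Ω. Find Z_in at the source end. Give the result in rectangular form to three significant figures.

Z_in ≈ 22.4 + j27.5 Ω

λ = v/f = 0.7·c / 2.26 GHz = 0.0929 m
βl = 2π·l/λ = 2π × 0.341 = 123°
tan(βl) = tan(123°) = -1.55
Z_in = Z_0·(Z_L + jZ_0·tanβl)/(Z_0 + jZ_L·tanβl)
     = 50·(151 − j77.5)/(50 − j234)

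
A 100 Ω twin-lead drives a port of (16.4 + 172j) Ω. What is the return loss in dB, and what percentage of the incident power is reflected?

Γ = (-83.6 + j172)/(116.4 + j172), |Γ| = 0.921
RL = −20·log₁₀(0.921) = 0.716 dB
P_refl/P_inc = |Γ|² = 0.848

RL ≈ 0.716 dB; 84.8% of incident power reflected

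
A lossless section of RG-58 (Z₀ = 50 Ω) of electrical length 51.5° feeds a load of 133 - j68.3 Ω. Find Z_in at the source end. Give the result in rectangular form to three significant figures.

tan(βl) = tan(51.5°) = 1.26
Z_in = Z_0·(Z_L + jZ_0·tanβl)/(Z_0 + jZ_L·tanβl)
     = 50·(133 − j5.44)/(136 + j167)

Z_in ≈ 18.5 − j24.8 Ω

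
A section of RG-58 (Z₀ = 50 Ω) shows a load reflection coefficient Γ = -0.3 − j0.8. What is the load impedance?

Z_L ≈ 5.79 − j34.3 Ω

Z_L = Z_0·(1 + Γ)/(1 − Γ) = 50·(0.7 − j0.8)/(1.3 + j0.8)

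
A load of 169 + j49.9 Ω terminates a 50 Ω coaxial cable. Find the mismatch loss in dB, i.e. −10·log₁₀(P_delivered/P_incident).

mismatch loss ≈ 1.74 dB

Γ = (119 + j49.9)/(219 + j49.9), |Γ| = 0.574
|Γ|² = 0.33, so P_del/P_inc = 1 − |Γ|² = 0.67
ML = −10·log₁₀(1 − |Γ|²)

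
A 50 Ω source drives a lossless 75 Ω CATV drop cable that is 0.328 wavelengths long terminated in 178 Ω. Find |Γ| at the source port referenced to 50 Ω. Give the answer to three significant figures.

|Γ| ≈ 0.354

βl = 2π × 0.328 = 118°
tan(βl) = -1.87
Z_in = Z_0·(Z_L + jZ_0·tanβl)/(Z_0 + jZ_L·tanβl) = 38.6 + j31.3 Ω
Γ_s = (Z_in − Z_s)/(Z_in + Z_s) = (-11.4 + j31.3)/(88.6 + j31.3), |Γ_s| = 0.354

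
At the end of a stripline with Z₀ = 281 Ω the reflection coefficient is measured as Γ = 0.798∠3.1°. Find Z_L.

Z_L ≈ 2370 + j562 Ω

Z_L = Z_0·(1 + Γ)/(1 − Γ) = 281·(1.8 + j0.0432)/(0.203 − j0.0432)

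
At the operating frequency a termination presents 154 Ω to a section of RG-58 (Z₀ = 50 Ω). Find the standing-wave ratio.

Γ = (154 − 50)/(154 + 50) = 0.51
VSWR = (1 + 0.51)/(1 − 0.51)

VSWR ≈ 3.08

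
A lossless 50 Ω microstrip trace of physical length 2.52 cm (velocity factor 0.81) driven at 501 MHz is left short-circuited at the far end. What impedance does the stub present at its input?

Z_in ≈ +j16.9 Ω

λ = v/f = 0.81·c / 501 MHz = 0.485 m
βl = 2π·l/λ = 2π × 0.052 = 18.7°
tan(βl) = 0.339
For a short-circuited stub, Z_in = jZ_0·tan(βl)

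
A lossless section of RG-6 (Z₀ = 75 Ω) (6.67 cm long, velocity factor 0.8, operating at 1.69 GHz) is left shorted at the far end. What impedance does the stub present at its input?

λ = v/f = 0.8·c / 1.69 GHz = 0.142 m
βl = 2π·l/λ = 2π × 0.47 = 169°
tan(βl) = -0.193
For a shorted stub, Z_in = jZ_0·tan(βl)

Z_in ≈ −j14.5 Ω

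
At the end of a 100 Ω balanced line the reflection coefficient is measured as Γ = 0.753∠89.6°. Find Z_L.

Z_L = Z_0·(1 + Γ)/(1 − Γ) = 100·(1.01 + j0.753)/(0.995 − j0.753)

Z_L ≈ 27.8 + j96.8 Ω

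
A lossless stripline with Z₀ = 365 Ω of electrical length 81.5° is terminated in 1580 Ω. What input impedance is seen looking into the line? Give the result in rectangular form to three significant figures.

tan(βl) = tan(81.5°) = 6.69
Z_in = Z_0·(Z_L + jZ_0·tanβl)/(Z_0 + jZ_L·tanβl)
     = 365·(1580 + j2440)/(365 + j10600)

Z_in ≈ 86.1 − j51.6 Ω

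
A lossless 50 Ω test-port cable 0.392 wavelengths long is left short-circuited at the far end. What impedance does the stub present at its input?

Z_in ≈ −j40.3 Ω

βl = 2π × 0.392 = 141°
tan(βl) = -0.806
For a short-circuited stub, Z_in = jZ_0·tan(βl)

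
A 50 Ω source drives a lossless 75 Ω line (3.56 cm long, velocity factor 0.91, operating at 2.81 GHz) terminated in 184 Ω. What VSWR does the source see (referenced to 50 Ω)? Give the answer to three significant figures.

VSWR ≈ 2.63

λ = v/f = 0.91·c / 2.81 GHz = 0.0972 m
βl = 2π·l/λ = 2π × 0.366 = 132°
tan(βl) = -1.11
Z_in = Z_0·(Z_L + jZ_0·tanβl)/(Z_0 + jZ_L·tanβl) = 48.7 + j49.5 Ω
Γ_s = (Z_in − Z_s)/(Z_in + Z_s) = (-1.31 + j49.5)/(98.7 + j49.5), |Γ_s| = 0.449
VSWR = (1 + |Γ_s|)/(1 − |Γ_s|)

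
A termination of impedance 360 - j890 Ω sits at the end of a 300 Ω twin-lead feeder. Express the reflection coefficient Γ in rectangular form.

Γ ≈ 0.677 − j0.435

Γ = (Z_L − Z_0)/(Z_L + Z_0) = (60 − j890)/(660 − j890)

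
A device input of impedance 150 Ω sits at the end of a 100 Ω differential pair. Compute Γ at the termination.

Γ = (Z_L − Z_0)/(Z_L + Z_0) = (150 − 100)/(150 + 100) = 50/250

Γ = 0.2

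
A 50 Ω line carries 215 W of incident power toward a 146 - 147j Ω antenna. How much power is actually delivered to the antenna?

P_delivered ≈ 105 W

|Γ| = |(96 − j147)/(196 − j147)| = 0.717
|Γ|² = 0.514
P_refl = |Γ|²·P_inc = 110 W, P_del = (1 − |Γ|²)·P_inc = 105 W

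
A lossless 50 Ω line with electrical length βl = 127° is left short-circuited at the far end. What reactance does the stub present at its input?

tan(βl) = -1.33
For a short-circuited stub, Z_in = jZ_0·tan(βl)

X_in ≈ -66.4 Ω (capacitive)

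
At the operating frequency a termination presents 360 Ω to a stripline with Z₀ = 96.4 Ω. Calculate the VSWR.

VSWR ≈ 3.73

For a purely resistive load, VSWR = R_L/Z_0 or Z_0/R_L (whichever > 1) = 360/96.4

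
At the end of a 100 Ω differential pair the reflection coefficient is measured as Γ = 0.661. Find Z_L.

Z_L = Z_0·(1 + Γ)/(1 − Γ) = 100·(1.66)/(0.339)

Z_L ≈ 490 Ω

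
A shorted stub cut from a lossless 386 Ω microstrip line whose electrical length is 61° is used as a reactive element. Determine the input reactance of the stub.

X_in ≈ 696 Ω (inductive)

tan(βl) = 1.8
For a shorted stub, Z_in = jZ_0·tan(βl)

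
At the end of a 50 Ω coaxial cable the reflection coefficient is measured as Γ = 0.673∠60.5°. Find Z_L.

Z_L = Z_0·(1 + Γ)/(1 − Γ) = 50·(1.33 + j0.586)/(0.669 − j0.586)

Z_L ≈ 34.6 + j74.1 Ω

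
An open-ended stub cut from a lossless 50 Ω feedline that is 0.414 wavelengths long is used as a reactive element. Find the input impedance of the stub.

βl = 2π × 0.414 = 149°
tan(βl) = -0.6
For an open-ended stub, Z_in = −jZ_0·cot(βl) = −jZ_0/tan(βl)

Z_in ≈ +j83.3 Ω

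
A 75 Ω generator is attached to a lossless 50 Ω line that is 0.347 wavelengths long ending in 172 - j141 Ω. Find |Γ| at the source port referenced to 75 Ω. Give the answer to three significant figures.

|Γ| ≈ 0.735

βl = 2π × 0.347 = 125°
tan(βl) = -1.43
Z_in = Z_0·(Z_L + jZ_0·tanβl)/(Z_0 + jZ_L·tanβl) = 15.7 + j44.6 Ω
Γ_s = (Z_in − Z_s)/(Z_in + Z_s) = (-59.3 + j44.6)/(90.7 + j44.6), |Γ_s| = 0.735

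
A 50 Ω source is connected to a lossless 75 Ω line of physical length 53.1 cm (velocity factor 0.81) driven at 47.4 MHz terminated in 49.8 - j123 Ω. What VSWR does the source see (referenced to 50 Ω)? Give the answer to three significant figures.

λ = v/f = 0.81·c / 47.4 MHz = 5.13 m
βl = 2π·l/λ = 2π × 0.104 = 37.3°
tan(βl) = 0.761
Z_in = Z_0·(Z_L + jZ_0·tanβl)/(Z_0 + jZ_L·tanβl) = 14.8 − j32.6 Ω
Γ_s = (Z_in − Z_s)/(Z_in + Z_s) = (-35.2 − j32.6)/(64.8 − j32.6), |Γ_s| = 0.661
VSWR = (1 + |Γ_s|)/(1 − |Γ_s|)

VSWR ≈ 4.91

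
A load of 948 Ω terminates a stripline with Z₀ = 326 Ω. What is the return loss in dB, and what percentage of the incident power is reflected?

RL ≈ 6.23 dB; 23.8% of incident power reflected

Γ = (948 − 326)/(948 + 326) = 0.488
RL = −20·log₁₀(0.488) = 6.23 dB
P_refl/P_inc = |Γ|² = 0.238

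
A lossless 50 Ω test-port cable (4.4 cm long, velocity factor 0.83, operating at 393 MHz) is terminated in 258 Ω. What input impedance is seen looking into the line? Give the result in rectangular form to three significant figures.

Z_in ≈ 46.3 − j88 Ω

λ = v/f = 0.83·c / 393 MHz = 0.634 m
βl = 2π·l/λ = 2π × 0.0694 = 25°
tan(βl) = tan(25°) = 0.466
Z_in = Z_0·(Z_L + jZ_0·tanβl)/(Z_0 + jZ_L·tanβl)
     = 50·(258 + j23.3)/(50 + j120)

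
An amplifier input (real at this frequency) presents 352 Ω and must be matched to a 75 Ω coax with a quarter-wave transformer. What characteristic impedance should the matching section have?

Z_qwt = √(Z_0·R_L) = √(75 × 352) = √26400

Z_qwt ≈ 162 Ω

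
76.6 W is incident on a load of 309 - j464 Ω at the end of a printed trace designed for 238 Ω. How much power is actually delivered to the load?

|Γ| = |(71 − j464)/(547 − j464)| = 0.654
|Γ|² = 0.428
P_refl = |Γ|²·P_inc = 32.8 W, P_del = (1 − |Γ|²)·P_inc = 43.8 W

P_delivered ≈ 43.8 W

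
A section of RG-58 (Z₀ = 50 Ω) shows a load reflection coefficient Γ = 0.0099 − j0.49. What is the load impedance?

Z_L ≈ 31.1 − j40.2 Ω

Z_L = Z_0·(1 + Γ)/(1 − Γ) = 50·(1.01 − j0.49)/(0.99 + j0.49)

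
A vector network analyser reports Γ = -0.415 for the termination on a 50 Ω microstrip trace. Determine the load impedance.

Z_L ≈ 20.7 Ω

Z_L = Z_0·(1 + Γ)/(1 − Γ) = 50·(0.585)/(1.42)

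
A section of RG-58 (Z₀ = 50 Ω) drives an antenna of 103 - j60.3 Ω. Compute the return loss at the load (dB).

Γ = (53 − j60.3)/(153 − j60.3), |Γ| = 0.488
RL = −20·log₁₀|Γ| = −20·log₁₀(0.488)

RL ≈ 6.23 dB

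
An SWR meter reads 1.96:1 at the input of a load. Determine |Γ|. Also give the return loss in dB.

|Γ| ≈ 0.324; return loss ≈ 9.78 dB

|Γ| = (S − 1)/(S + 1) = (1.96 − 1)/(1.96 + 1) = 0.96/2.96
RL = −20·log₁₀|Γ| = −20·log₁₀(0.324)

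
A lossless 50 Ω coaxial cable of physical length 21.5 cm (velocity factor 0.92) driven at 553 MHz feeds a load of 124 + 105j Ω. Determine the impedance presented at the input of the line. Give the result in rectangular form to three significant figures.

λ = v/f = 0.92·c / 553 MHz = 0.499 m
βl = 2π·l/λ = 2π × 0.431 = 155°
tan(βl) = tan(155°) = -0.465
Z_in = Z_0·(Z_L + jZ_0·tanβl)/(Z_0 + jZ_L·tanβl)
     = 50·(124 + j81.8)/(98.8 − j57.6)

Z_in ≈ 28.8 + j58.2 Ω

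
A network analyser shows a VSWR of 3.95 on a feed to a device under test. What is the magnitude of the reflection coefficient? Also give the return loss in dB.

|Γ| = (S − 1)/(S + 1) = (3.95 − 1)/(3.95 + 1) = 2.95/4.95
RL = −20·log₁₀|Γ| = −20·log₁₀(0.596)

|Γ| ≈ 0.596; return loss ≈ 4.5 dB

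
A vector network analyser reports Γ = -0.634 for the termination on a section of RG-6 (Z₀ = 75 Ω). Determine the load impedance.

Z_L = Z_0·(1 + Γ)/(1 − Γ) = 75·(0.366)/(1.63)

Z_L ≈ 16.8 Ω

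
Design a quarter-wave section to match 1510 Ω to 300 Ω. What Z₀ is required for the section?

Z_qwt ≈ 673 Ω

Z_qwt = √(Z_0·R_L) = √(300 × 1510) = √453000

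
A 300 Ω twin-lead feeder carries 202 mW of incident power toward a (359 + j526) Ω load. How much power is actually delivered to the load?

P_delivered ≈ 122 mW

|Γ| = |(59 + j526)/(659 + j526)| = 0.628
|Γ|² = 0.394
P_refl = |Γ|²·P_inc = 79.6 mW, P_del = (1 − |Γ|²)·P_inc = 122 mW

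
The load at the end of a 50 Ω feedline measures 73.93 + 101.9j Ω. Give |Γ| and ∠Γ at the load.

Γ ≈ 0.652 ∠ 37.4°

Γ = (Z_L − Z_0)/(Z_L + Z_0) = (23.93 + j101.9)/(123.9 + j101.9)
|Γ| = 105/160 = 0.652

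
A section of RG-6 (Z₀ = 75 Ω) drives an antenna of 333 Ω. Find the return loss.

RL ≈ 3.98 dB

Γ = (333 − 75)/(333 + 75) = 0.632
RL = −20·log₁₀|Γ| = −20·log₁₀(0.632)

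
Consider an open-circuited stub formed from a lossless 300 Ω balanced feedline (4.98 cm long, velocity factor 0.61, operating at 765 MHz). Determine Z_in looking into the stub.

Z_in ≈ −j80.7 Ω

λ = v/f = 0.61·c / 765 MHz = 0.239 m
βl = 2π·l/λ = 2π × 0.208 = 74.9°
tan(βl) = 3.72
For an open-circuited stub, Z_in = −jZ_0·cot(βl) = −jZ_0/tan(βl)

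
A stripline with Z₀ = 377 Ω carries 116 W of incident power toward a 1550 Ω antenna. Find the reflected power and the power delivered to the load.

Γ = (1550 − 377)/(1550 + 377) = 0.609
|Γ|² = 0.371
P_refl = |Γ|²·P_inc = 43 W, P_del = (1 − |Γ|²)·P_inc = 73 W

P_reflected ≈ 43 W; P_delivered ≈ 73 W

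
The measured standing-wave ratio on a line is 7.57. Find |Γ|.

|Γ| ≈ 0.767

|Γ| = (S − 1)/(S + 1) = (7.57 − 1)/(7.57 + 1) = 6.57/8.57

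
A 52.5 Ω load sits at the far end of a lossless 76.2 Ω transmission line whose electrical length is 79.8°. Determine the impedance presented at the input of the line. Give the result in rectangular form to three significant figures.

Z_in ≈ 107 + j14.2 Ω

tan(βl) = tan(79.8°) = 5.56
Z_in = Z_0·(Z_L + jZ_0·tanβl)/(Z_0 + jZ_L·tanβl)
     = 76.2·(52.5 + j424)/(76.2 + j292)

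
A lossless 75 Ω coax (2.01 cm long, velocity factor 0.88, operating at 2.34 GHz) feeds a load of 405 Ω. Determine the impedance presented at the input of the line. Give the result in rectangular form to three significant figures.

Z_in ≈ 17 − j34.8 Ω

λ = v/f = 0.88·c / 2.34 GHz = 0.113 m
βl = 2π·l/λ = 2π × 0.178 = 64.1°
tan(βl) = tan(64.1°) = 2.06
Z_in = Z_0·(Z_L + jZ_0·tanβl)/(Z_0 + jZ_L·tanβl)
     = 75·(405 + j155)/(75 + j835)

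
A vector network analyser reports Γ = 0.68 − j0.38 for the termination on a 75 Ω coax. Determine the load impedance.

Z_L ≈ 119 − j231 Ω

Z_L = Z_0·(1 + Γ)/(1 − Γ) = 75·(1.68 − j0.38)/(0.32 + j0.38)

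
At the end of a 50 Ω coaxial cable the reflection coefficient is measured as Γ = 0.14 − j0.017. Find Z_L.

Z_L = Z_0·(1 + Γ)/(1 − Γ) = 50·(1.14 − j0.017)/(0.86 + j0.017)

Z_L ≈ 66.2 − j2.3 Ω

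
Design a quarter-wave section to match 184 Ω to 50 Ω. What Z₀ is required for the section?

Z_qwt ≈ 95.9 Ω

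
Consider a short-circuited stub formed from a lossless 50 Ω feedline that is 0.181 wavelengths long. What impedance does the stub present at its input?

βl = 2π × 0.181 = 65.2°
tan(βl) = 2.16
For a short-circuited stub, Z_in = jZ_0·tan(βl)

Z_in ≈ +j108 Ω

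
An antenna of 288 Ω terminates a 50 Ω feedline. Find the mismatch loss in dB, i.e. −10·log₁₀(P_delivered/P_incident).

Γ = (288 − 50)/(288 + 50) = 0.704
|Γ|² = 0.496, so P_del/P_inc = 1 − |Γ|² = 0.504
ML = −10·log₁₀(1 − |Γ|²)

mismatch loss ≈ 2.97 dB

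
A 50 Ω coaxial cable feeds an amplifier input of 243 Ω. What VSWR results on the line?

VSWR ≈ 4.86

Γ = (243 − 50)/(243 + 50) = 0.659
VSWR = (1 + 0.659)/(1 − 0.659)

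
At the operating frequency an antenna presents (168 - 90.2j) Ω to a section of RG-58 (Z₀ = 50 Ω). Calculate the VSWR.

VSWR ≈ 4.4

Γ = (Z_L − Z_0)/(Z_L + Z_0) = (118 − j90.2)/(218 − j90.2)
|Γ| = 149/236 = 0.63
VSWR = (1 + |Γ|)/(1 − |Γ|) = 1.63/0.37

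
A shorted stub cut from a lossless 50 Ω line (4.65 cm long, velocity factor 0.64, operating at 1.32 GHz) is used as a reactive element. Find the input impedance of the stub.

λ = v/f = 0.64·c / 1.32 GHz = 0.145 m
βl = 2π·l/λ = 2π × 0.32 = 115°
tan(βl) = -2.14
For a shorted stub, Z_in = jZ_0·tan(βl)

Z_in ≈ −j107 Ω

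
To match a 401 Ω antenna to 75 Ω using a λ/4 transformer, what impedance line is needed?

Z_qwt = √(Z_0·R_L) = √(75 × 401) = √30080

Z_qwt ≈ 173 Ω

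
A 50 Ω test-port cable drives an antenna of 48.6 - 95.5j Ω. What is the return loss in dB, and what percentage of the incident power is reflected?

Γ = (-1.4 − j95.5)/(98.6 − j95.5), |Γ| = 0.696
RL = −20·log₁₀(0.696) = 3.15 dB
P_refl/P_inc = |Γ|² = 0.484

RL ≈ 3.15 dB; 48.4% of incident power reflected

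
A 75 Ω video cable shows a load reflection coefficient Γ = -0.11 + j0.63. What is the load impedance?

Z_L ≈ 27.2 + j58 Ω

Z_L = Z_0·(1 + Γ)/(1 − Γ) = 75·(0.89 + j0.63)/(1.11 − j0.63)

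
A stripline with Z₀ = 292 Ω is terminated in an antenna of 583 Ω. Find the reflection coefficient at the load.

Γ = (Z_L − Z_0)/(Z_L + Z_0) = (583 − 292)/(583 + 292) = 291/875

Γ = 0.333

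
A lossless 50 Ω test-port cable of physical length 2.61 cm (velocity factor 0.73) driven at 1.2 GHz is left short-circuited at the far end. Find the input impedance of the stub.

Z_in ≈ +j62.8 Ω

λ = v/f = 0.73·c / 1.2 GHz = 0.182 m
βl = 2π·l/λ = 2π × 0.143 = 51.5°
tan(βl) = 1.26
For a short-circuited stub, Z_in = jZ_0·tan(βl)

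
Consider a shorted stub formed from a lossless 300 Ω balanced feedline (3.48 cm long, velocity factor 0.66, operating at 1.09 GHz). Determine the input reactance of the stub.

λ = v/f = 0.66·c / 1.09 GHz = 0.182 m
βl = 2π·l/λ = 2π × 0.192 = 69°
tan(βl) = 2.6
For a shorted stub, Z_in = jZ_0·tan(βl)

X_in ≈ 780 Ω (inductive)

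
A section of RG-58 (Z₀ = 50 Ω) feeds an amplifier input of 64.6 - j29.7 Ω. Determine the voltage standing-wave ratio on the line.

VSWR ≈ 1.78

Γ = (Z_L − Z_0)/(Z_L + Z_0) = (14.6 − j29.7)/(114.6 − j29.7)
|Γ| = 33.1/118 = 0.28
VSWR = (1 + |Γ|)/(1 − |Γ|) = 1.28/0.72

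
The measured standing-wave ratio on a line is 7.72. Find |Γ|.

|Γ| ≈ 0.771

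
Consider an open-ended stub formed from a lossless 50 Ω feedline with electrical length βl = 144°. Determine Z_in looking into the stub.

tan(βl) = -0.727
For an open-ended stub, Z_in = −jZ_0·cot(βl) = −jZ_0/tan(βl)

Z_in ≈ +j68.8 Ω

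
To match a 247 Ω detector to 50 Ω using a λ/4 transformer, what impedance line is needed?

Z_qwt ≈ 111 Ω

Z_qwt = √(Z_0·R_L) = √(50 × 247) = √12350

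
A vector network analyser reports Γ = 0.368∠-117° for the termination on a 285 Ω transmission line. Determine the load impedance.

Z_L = Z_0·(1 + Γ)/(1 − Γ) = 285·(0.833 − j0.328)/(1.17 + j0.328)

Z_L ≈ 168 − j127 Ω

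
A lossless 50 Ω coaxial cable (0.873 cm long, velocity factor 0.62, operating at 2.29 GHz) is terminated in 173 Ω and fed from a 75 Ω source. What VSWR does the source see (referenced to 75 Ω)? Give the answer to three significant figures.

λ = v/f = 0.62·c / 2.29 GHz = 0.0812 m
βl = 2π·l/λ = 2π × 0.107 = 38.7°
tan(βl) = 0.801
Z_in = Z_0·(Z_L + jZ_0·tanβl)/(Z_0 + jZ_L·tanβl) = 32.7 − j50.6 Ω
Γ_s = (Z_in − Z_s)/(Z_in + Z_s) = (-42.3 − j50.6)/(108 − j50.6), |Γ_s| = 0.554
VSWR = (1 + |Γ_s|)/(1 − |Γ_s|)

VSWR ≈ 3.49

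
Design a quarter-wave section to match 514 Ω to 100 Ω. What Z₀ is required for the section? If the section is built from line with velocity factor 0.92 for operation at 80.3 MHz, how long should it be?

Z_qwt ≈ 227 Ω; length ≈ 85.9 cm

Z_qwt = √(Z_0·R_L) = √(100 × 514) = √51400
λ = 0.92·c/f = 3.44 m, so l = λ/4 = 0.859 m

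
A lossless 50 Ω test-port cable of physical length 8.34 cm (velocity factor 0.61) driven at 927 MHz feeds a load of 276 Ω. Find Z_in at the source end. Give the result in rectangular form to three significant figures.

Z_in ≈ 37 + j81.7 Ω

λ = v/f = 0.61·c / 927 MHz = 0.197 m
βl = 2π·l/λ = 2π × 0.422 = 152°
tan(βl) = tan(152°) = -0.53
Z_in = Z_0·(Z_L + jZ_0·tanβl)/(Z_0 + jZ_L·tanβl)
     = 50·(276 − j26.5)/(50 − j146)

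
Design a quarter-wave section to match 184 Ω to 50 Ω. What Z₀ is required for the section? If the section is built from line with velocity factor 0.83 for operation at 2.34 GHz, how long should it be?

Z_qwt = √(Z_0·R_L) = √(50 × 184) = √9200
λ = 0.83·c/f = 0.106 m, so l = λ/4 = 0.0266 m

Z_qwt ≈ 95.9 Ω; length ≈ 2.66 cm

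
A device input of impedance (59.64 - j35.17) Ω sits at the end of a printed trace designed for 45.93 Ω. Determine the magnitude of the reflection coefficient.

|Γ| ≈ 0.339

Γ = (Z_L − Z_0)/(Z_L + Z_0) = (13.71 − j35.17)/(105.6 − j35.17)
|Γ| = 37.7/111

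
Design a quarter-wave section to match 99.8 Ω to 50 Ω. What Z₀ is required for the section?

Z_qwt = √(Z_0·R_L) = √(50 × 99.8) = √4990

Z_qwt ≈ 70.6 Ω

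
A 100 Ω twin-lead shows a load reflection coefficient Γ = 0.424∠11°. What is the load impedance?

Z_L = Z_0·(1 + Γ)/(1 − Γ) = 100·(1.42 + j0.0809)/(0.584 − j0.0809)

Z_L ≈ 236 + j46.6 Ω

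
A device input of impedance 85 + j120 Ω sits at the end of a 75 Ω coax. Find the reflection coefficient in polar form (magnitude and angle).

Γ = (Z_L − Z_0)/(Z_L + Z_0) = (10 + j120)/(160 + j120)
|Γ| = 120/200 = 0.602

Γ ≈ 0.602 ∠ 48.4°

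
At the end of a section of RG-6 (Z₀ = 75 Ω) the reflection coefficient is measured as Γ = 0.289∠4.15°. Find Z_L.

Z_L ≈ 136 + j6.19 Ω

Z_L = Z_0·(1 + Γ)/(1 − Γ) = 75·(1.29 + j0.0209)/(0.712 − j0.0209)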